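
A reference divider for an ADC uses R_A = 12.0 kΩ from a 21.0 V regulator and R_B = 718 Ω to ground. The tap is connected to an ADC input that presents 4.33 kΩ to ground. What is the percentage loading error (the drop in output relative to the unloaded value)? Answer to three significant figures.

Unloaded V = 21.0 × 718/12720 = 1.1856 V.
Loaded: R_B‖R_L = 615.9 Ω, giving V = 21.0 × 615.9/12620 = 1.0252 V.
Drop = (1.1856 − 1.0252) / 1.1856 = 13.5 %.

13.5 %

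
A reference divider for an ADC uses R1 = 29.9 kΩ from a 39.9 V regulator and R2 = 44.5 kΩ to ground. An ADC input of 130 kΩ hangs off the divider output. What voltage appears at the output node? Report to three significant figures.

The load sits in parallel with R2: R2‖R_L = (44.5 × 130) / (44.5 + 130) = 33.15 kΩ.
V_out = 39.9 × 33.15 / (29.9 + 33.15) = 39.9 × 33.15/63.05 = 21.0 V.

V_out ≈ 21.0 V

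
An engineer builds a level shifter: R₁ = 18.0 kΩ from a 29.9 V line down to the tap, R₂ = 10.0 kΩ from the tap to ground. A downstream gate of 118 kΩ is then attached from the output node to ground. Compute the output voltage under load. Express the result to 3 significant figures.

The load sits in parallel with R₂: R₂‖R_L = (10.0 × 118) / (10.0 + 118) = 9.219 kΩ.
V_out = 29.9 × 9.219 / (18.0 + 9.219) = 29.9 × 9.219/27.22 = 10.1 V.
(Unloaded it would have been 10.7 V.)

V_out ≈ 10.1 V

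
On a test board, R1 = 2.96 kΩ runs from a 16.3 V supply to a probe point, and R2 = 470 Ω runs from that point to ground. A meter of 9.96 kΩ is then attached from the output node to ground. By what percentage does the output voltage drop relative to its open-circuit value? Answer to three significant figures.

The divider's output (Thévenin) resistance is R1‖R2 = 405.6 Ω.
Fractional drop under load = R_th/(R_th + R_L) = 405.6 / (405.6 + 9960) = 0.03913.
So the output falls by 3.91 %.

3.91 %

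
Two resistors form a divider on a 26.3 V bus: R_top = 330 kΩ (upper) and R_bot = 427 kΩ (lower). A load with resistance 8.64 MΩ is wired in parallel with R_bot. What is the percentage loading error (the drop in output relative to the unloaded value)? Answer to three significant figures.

2.11 %

The divider's output (Thévenin) resistance is R_top‖R_bot = 186.1 kΩ.
Fractional drop under load = R_th/(R_th + R_L) = 186.1 / (186.1 + 8640) = 0.02109.
So the output falls by 2.11 %.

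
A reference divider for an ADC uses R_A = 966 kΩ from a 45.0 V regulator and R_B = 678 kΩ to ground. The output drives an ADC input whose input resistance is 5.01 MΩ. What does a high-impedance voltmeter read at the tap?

The load sits in parallel with R_B: R_B‖R_L = (678 × 5010) / (678 + 5010) = 597.2 kΩ.
V_out = 45.0 × 597.2 / (966 + 597.2) = 45.0 × 597.2/1563 = 17.2 V.

V_out ≈ 17.2 V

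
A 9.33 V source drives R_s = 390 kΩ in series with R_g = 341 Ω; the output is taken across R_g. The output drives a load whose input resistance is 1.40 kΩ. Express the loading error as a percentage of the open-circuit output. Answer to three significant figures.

19.6 %

The divider's output (Thévenin) resistance is R_s‖R_g = 340.7 Ω.
Fractional drop under load = R_th/(R_th + R_L) = 340.7 / (340.7 + 1400) = 0.1957.
So the output falls by 19.6 %.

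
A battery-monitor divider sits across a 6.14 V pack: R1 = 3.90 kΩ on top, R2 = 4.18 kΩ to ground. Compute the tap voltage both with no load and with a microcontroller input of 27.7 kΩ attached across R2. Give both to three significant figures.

Unloaded: 3.18 V; loaded: 2.96 V

Open-circuit: V = 6.14 × 4.18/(3.90 + 4.18) = 3.18 V.
With the load, R2 becomes R2‖R_L = 3.632 kΩ, so V = 6.14 × 3.632/7.532 = 2.96 V.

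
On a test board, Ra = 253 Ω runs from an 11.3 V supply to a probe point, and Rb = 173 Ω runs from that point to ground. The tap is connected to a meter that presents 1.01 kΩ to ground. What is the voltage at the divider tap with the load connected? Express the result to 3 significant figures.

V_out ≈ 4.17 V

The load sits in parallel with Rb: Rb‖R_L = (173 × 1010) / (173 + 1010) = 147.7 Ω.
V_out = 11.3 × 147.7 / (253 + 147.7) = 11.3 × 147.7/400.7 = 4.17 V.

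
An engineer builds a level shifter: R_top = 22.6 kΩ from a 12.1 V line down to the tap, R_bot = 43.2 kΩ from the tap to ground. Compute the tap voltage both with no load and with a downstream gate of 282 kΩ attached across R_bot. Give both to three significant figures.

Open-circuit: V = 12.1 × 43.2/(22.6 + 43.2) = 7.94 V.
With the load, R_bot becomes R_bot‖R_L = 37.46 kΩ, so V = 12.1 × 37.46/60.06 = 7.55 V.

Unloaded: 7.94 V; loaded: 7.55 V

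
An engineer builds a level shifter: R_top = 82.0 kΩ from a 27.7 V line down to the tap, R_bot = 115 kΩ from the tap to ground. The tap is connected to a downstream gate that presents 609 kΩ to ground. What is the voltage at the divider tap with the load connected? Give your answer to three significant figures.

V_out ≈ 15.0 V

The load sits in parallel with R_bot: R_bot‖R_L = (115 × 609) / (115 + 609) = 96.73 kΩ.
V_out = 27.7 × 96.73 / (82.0 + 96.73) = 27.7 × 96.73/178.7 = 15.0 V.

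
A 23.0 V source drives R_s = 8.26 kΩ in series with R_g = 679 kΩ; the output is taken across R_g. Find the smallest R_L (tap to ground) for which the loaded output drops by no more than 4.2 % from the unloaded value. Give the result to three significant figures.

R_L(min) ≈ 186 kΩ

Output resistance R_th = R_s‖R_g = (8.26 × 679)/687.3 = 8.161 kΩ.
The fractional drop is R_th/(R_th + R_L); requiring this ≤ 0.0420 gives R_L ≥ R_th(1/0.0420 − 1) = 8.161 × 22.81 = 186 kΩ.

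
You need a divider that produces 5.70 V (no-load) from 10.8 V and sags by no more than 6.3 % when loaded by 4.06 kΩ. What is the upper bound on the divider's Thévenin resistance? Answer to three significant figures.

Loading drop = R_th/(R_th + R_L) ≤ 0.0630, so R_th ≤ R_L · ε/(1−ε) = 4.06 kΩ × 0.0630/0.9370 = 273 Ω.

R_th ≤ 273 Ω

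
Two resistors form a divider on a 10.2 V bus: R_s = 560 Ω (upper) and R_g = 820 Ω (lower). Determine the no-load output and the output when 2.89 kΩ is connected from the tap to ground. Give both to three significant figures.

Open-circuit: V = 10.2 × 820/(560 + 820) = 6.06 V.
With the load, R_g becomes R_g‖R_L = 638.8 Ω, so V = 10.2 × 638.8/1199 = 5.44 V.

Unloaded: 6.06 V; loaded: 5.44 V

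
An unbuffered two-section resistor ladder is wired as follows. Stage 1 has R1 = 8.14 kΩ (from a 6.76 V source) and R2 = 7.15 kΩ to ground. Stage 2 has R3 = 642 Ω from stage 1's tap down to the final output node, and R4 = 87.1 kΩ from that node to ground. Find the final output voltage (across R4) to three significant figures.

V_out ≈ 3.01 V

Stage 2 presents R3+R4 = 87740 Ω as a load on stage 1's tap.
Stage 1's lower leg becomes R2‖(R3+R4) = 6611 Ω, so V_mid = 6.76 × 6611/14750 = 3.030 V.
Stage 2 is itself unloaded: V_out = V_mid × R4/(R3+R4) = 3.030 × 87100/87740 = 3.01 V.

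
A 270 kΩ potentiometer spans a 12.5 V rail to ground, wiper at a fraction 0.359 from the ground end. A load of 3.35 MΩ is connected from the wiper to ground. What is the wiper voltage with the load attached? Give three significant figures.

The wiper splits the pot into (1−α)R = 173.1 kΩ above and αR = 96.93 kΩ below.
Lower section ‖ load = 94.20 kΩ.
V_wiper = 12.5 × 94.20/(173.1 + 94.20) = 4.41 V.

V ≈ 4.41 V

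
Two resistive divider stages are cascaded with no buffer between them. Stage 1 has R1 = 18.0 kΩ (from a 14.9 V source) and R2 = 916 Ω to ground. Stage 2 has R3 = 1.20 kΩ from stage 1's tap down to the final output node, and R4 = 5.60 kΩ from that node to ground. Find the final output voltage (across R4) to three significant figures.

V_out ≈ 0.527 V

Stage 2 presents R3+R4 = 6800 Ω as a load on stage 1's tap.
Stage 1's lower leg becomes R2‖(R3+R4) = 807.3 Ω, so V_mid = 14.9 × 807.3/18810 = 0.6395 V.
Stage 2 is itself unloaded: V_out = V_mid × R4/(R3+R4) = 0.6395 × 5600/6800 = 0.527 V.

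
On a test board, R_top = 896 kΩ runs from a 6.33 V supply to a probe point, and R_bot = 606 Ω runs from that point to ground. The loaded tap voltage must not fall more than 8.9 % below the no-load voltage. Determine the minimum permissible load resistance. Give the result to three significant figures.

Output resistance R_th = R_top‖R_bot = (896000 × 606)/896600 = 605.6 Ω.
The fractional drop is R_th/(R_th + R_L); requiring this ≤ 0.0890 gives R_L ≥ R_th(1/0.0890 − 1) = 605.6 × 10.24 = 6.20 kΩ.

R_L(min) ≈ 6.20 kΩ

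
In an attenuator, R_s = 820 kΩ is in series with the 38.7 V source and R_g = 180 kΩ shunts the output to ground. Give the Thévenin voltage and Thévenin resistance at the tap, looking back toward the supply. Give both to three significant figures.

V_th is the open-circuit tap voltage: 38.7 × 180/(820 + 180) = 6.97 V.
With the supply zeroed, R_s and R_g appear in parallel from the tap: R_th = R_s‖R_g = (820 × 180)/1000 = 148 kΩ.

V_th = 6.97 V, R_th = 148 kΩ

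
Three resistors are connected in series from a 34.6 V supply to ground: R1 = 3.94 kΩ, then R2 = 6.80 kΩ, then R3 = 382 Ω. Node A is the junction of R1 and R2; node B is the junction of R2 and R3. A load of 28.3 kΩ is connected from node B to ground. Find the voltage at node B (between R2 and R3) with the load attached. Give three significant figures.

At node B, R3 is in parallel with the load: R3‖R_L = 376.9 Ω.
Below node A the resistance is R2 + (R3‖R_L) = 7177 Ω, so V_A = 34.6 × 7177/11120 = 22.34 V.
Then V_B = V_A × (R3‖R_L)/(R2 + R3‖R_L) = 22.34 × 376.9/7177 = 1.17 V.

V ≈ 1.17 V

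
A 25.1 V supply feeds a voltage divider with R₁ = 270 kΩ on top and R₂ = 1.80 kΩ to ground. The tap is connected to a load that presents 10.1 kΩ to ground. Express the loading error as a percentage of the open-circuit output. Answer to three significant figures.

15.0 %

Unloaded V = 25.1 × 1.80/271.8 = 0.1662 V.
Loaded: R₂‖R_L = 1.528 kΩ, giving V = 25.1 × 1.528/271.5 = 0.1412 V.
Drop = (0.1662 − 0.1412) / 0.1662 = 15.0 %.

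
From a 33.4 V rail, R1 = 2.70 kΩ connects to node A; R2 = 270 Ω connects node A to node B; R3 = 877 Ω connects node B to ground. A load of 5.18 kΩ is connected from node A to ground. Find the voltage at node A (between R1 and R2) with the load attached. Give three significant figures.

V ≈ 8.62 V

Below node A the series string R2+R3 = 1147 Ω sits in parallel with the 5180 Ω load: 939.1 Ω.
V_A = 33.4 × 939.1/(2700 + 939.1) = 8.62 V.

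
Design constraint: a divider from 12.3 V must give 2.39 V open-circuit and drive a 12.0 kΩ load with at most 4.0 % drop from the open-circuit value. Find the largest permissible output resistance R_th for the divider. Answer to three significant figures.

R_th ≤ 500 Ω

Loading drop = R_th/(R_th + R_L) ≤ 0.0400, so R_th ≤ R_L · ε/(1−ε) = 12.0 kΩ × 0.0400/0.9600 = 500 Ω.
(Any R1, R2 with R2/(R1+R2) = 0.194 and R1‖R2 ≤ 500 Ω will meet the spec.)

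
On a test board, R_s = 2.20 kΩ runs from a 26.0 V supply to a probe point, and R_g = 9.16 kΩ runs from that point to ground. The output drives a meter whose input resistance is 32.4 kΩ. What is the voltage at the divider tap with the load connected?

The load sits in parallel with R_g: R_g‖R_L = (9.16 × 32.4) / (9.16 + 32.4) = 7.141 kΩ.
V_out = 26.0 × 7.141 / (2.20 + 7.141) = 26.0 × 7.141/9.341 = 19.9 V.

V_out ≈ 19.9 V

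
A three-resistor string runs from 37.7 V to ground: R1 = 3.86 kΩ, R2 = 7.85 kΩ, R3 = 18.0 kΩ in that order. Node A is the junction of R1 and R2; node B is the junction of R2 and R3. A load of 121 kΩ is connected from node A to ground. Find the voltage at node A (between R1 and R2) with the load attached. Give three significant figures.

V ≈ 31.9 V

Below node A the series string R2+R3 = 25.85 kΩ sits in parallel with the 121 kΩ load: 21.30 kΩ.
V_A = 37.7 × 21.30/(3.86 + 21.30) = 31.9 V.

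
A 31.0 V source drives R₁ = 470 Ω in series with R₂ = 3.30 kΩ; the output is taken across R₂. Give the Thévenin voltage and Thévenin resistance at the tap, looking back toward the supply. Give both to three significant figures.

V_th is the open-circuit tap voltage: 31.0 × 3300/(470 + 3300) = 27.1 V.
With the supply zeroed, R₁ and R₂ appear in parallel from the tap: R_th = R₁‖R₂ = (470 × 3300)/3770 = 411 Ω.

V_th = 27.1 V, R_th = 411 Ω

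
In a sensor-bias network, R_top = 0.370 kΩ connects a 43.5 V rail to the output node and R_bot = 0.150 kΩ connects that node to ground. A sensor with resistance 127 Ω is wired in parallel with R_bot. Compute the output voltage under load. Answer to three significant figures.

V_out ≈ 6.82 V

The load sits in parallel with R_bot: R_bot‖R_L = (150 × 127) / (150 + 127) = 68.77 Ω.
V_out = 43.5 × 68.77 / (370 + 68.77) = 43.5 × 68.77/438.8 = 6.82 V.
(Unloaded it would have been 12.5 V.)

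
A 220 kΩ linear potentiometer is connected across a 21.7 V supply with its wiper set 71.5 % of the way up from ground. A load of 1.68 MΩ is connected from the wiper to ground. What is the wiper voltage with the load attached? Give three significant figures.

The wiper splits the pot into (1−α)R = 62.70 kΩ above and αR = 157.3 kΩ below.
Lower section ‖ load = 143.8 kΩ.
V_wiper = 21.7 × 143.8/(62.70 + 143.8) = 15.1 V.

V ≈ 15.1 V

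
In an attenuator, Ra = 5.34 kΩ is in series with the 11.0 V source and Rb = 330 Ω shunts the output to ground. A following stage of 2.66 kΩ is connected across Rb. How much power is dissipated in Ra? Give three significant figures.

P ≈ 20.4 mW

Total resistance from the source is Ra + (Rb‖R_L) = 5634 Ω, so I = 11.0/5634 Ω = 1.953 mA.
P = I²·Ra = (1.953 mA)² × 5.34 kΩ = 20.4 mW.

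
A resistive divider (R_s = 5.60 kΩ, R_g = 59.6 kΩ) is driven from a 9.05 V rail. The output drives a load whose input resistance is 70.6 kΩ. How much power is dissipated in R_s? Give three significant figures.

P ≈ 0.319 mW

Total resistance from the source is R_s + (R_g‖R_L) = 37.92 kΩ, so I = 9.05/37.92 kΩ = 0.2387 mA.
P = I²·R_s = (0.2387 mA)² × 5.60 kΩ = 0.319 mW.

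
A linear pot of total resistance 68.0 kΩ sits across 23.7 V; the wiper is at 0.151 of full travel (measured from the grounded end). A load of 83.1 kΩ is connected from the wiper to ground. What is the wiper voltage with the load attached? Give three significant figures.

The wiper splits the pot into (1−α)R = 57.73 kΩ above and αR = 10.27 kΩ below.
Lower section ‖ load = 9.139 kΩ.
V_wiper = 23.7 × 9.139/(57.73 + 9.139) = 3.24 V.

V ≈ 3.24 V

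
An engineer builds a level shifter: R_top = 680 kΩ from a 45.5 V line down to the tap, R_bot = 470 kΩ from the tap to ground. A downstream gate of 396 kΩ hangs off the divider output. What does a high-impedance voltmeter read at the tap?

The load sits in parallel with R_bot: R_bot‖R_L = (470 × 396) / (470 + 396) = 214.9 kΩ.
V_out = 45.5 × 214.9 / (680 + 214.9) = 45.5 × 214.9/894.9 = 10.9 V.

V_out ≈ 10.9 V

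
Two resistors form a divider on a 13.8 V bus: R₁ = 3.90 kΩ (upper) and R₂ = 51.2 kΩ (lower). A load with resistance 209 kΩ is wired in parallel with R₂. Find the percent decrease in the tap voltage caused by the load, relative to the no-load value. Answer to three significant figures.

1.70 %

The divider's output (Thévenin) resistance is R₁‖R₂ = 3.624 kΩ.
Fractional drop under load = R_th/(R_th + R_L) = 3.624 / (3.624 + 209) = 0.01704.
So the output falls by 1.70 %.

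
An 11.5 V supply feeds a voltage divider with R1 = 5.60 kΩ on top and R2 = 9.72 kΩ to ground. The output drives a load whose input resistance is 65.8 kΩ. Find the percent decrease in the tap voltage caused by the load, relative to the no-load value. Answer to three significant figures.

The divider's output (Thévenin) resistance is R1‖R2 = 3.553 kΩ.
Fractional drop under load = R_th/(R_th + R_L) = 3.553 / (3.553 + 65.8) = 0.05123.
So the output falls by 5.12 %.

5.12 %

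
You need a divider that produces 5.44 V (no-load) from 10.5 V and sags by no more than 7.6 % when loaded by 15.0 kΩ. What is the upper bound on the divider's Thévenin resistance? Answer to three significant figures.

Loading drop = R_th/(R_th + R_L) ≤ 0.0760, so R_th ≤ R_L · ε/(1−ε) = 15.0 kΩ × 0.0760/0.9240 = 1.23 kΩ.

R_th ≤ 1.23 kΩ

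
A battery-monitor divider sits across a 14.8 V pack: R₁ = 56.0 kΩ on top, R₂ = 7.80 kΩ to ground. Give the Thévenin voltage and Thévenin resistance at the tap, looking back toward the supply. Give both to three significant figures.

V_th = 1.81 V, R_th = 6.85 kΩ

V_th is the open-circuit tap voltage: 14.8 × 7.80/(56.0 + 7.80) = 1.81 V.
With the supply zeroed, R₁ and R₂ appear in parallel from the tap: R_th = R₁‖R₂ = (56.0 × 7.80)/63.80 = 6.85 kΩ.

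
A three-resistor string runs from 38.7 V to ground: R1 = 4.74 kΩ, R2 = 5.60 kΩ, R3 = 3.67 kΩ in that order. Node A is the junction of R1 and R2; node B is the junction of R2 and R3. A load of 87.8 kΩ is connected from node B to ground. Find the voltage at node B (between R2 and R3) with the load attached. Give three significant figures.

V ≈ 9.83 V

At node B, R3 is in parallel with the load: R3‖R_L = 3.523 kΩ.
Below node A the resistance is R2 + (R3‖R_L) = 9.123 kΩ, so V_A = 38.7 × 9.123/13.86 = 25.47 V.
Then V_B = V_A × (R3‖R_L)/(R2 + R3‖R_L) = 25.47 × 3.523/9.123 = 9.83 V.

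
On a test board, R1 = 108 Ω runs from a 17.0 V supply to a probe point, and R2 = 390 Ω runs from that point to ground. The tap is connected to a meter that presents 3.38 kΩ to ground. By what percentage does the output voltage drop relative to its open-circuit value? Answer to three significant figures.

The divider's output (Thévenin) resistance is R1‖R2 = 84.58 Ω.
Fractional drop under load = R_th/(R_th + R_L) = 84.58 / (84.58 + 3380) = 0.02441.
So the output falls by 2.44 %.

2.44 %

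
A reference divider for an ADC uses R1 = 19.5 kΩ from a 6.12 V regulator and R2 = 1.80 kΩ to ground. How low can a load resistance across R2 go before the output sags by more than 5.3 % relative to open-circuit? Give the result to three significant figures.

Output resistance R_th = R1‖R2 = (19.5 × 1.80)/21.30 = 1.648 kΩ.
The fractional drop is R_th/(R_th + R_L); requiring this ≤ 0.0530 gives R_L ≥ R_th(1/0.0530 − 1) = 1.648 × 17.87 = 29.4 kΩ.

R_L(min) ≈ 29.4 kΩ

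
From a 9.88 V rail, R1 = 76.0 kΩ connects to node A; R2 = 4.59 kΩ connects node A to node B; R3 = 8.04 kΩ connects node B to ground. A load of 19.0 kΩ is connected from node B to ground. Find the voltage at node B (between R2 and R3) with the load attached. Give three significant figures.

At node B, R3 is in parallel with the load: R3‖R_L = 5.649 kΩ.
Below node A the resistance is R2 + (R3‖R_L) = 10.24 kΩ, so V_A = 9.88 × 10.24/86.24 = 1.173 V.
Then V_B = V_A × (R3‖R_L)/(R2 + R3‖R_L) = 1.173 × 5.649/10.24 = 0.647 V.

V ≈ 0.647 V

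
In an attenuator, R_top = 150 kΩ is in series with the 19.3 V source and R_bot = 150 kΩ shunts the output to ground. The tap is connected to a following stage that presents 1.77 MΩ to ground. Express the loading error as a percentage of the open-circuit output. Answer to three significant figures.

4.07 %

The divider's output (Thévenin) resistance is R_top‖R_bot = 75.00 kΩ.
Fractional drop under load = R_th/(R_th + R_L) = 75.00 / (75.00 + 1770) = 0.04065.
So the output falls by 4.07 %.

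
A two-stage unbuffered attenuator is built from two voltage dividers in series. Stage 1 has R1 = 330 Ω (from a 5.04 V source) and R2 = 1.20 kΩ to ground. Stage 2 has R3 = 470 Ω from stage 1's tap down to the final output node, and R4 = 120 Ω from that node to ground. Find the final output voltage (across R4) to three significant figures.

V_out ≈ 0.559 V

Stage 2 presents R3+R4 = 590.0 Ω as a load on stage 1's tap.
Stage 1's lower leg becomes R2‖(R3+R4) = 395.5 Ω, so V_mid = 5.04 × 395.5/725.5 = 2.748 V.
Stage 2 is itself unloaded: V_out = V_mid × R4/(R3+R4) = 2.748 × 120/590.0 = 0.559 V.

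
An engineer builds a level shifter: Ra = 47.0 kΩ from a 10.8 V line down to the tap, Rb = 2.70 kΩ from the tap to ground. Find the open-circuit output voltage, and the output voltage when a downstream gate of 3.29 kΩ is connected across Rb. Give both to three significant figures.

Unloaded: 0.587 V; loaded: 0.330 V

Open-circuit: V = 10.8 × 2.70/(47.0 + 2.70) = 0.587 V.
With the load, Rb becomes Rb‖R_L = 1.483 kΩ, so V = 10.8 × 1.483/48.48 = 0.330 V.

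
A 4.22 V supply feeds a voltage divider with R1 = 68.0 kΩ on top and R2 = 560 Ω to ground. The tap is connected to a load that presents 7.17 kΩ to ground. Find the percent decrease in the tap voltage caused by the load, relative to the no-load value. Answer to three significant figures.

7.19 %

The divider's output (Thévenin) resistance is R1‖R2 = 555.4 Ω.
Fractional drop under load = R_th/(R_th + R_L) = 555.4 / (555.4 + 7170) = 0.07190.
So the output falls by 7.19 %.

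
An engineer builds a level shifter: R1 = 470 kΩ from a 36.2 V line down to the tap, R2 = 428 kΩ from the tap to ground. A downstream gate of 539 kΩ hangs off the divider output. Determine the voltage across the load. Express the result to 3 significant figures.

The load sits in parallel with R2: R2‖R_L = (428 × 539) / (428 + 539) = 238.6 kΩ.
V_out = 36.2 × 238.6 / (470 + 238.6) = 36.2 × 238.6/708.6 = 12.2 V.
(Unloaded it would have been 17.3 V.)

V_out ≈ 12.2 V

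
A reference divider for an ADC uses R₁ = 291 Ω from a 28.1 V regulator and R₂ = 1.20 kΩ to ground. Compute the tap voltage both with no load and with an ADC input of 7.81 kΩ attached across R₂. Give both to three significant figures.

Open-circuit: V = 28.1 × 1200/(291 + 1200) = 22.6 V.
With the load, R₂ becomes R₂‖R_L = 1040 Ω, so V = 28.1 × 1040/1331 = 22.0 V.

Unloaded: 22.6 V; loaded: 22.0 V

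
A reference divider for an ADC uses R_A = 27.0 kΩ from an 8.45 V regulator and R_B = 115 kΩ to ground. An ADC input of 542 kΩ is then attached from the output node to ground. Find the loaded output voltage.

V_out ≈ 6.58 V

The load sits in parallel with R_B: R_B‖R_L = (115 × 542) / (115 + 542) = 94.87 kΩ.
V_out = 8.45 × 94.87 / (27.0 + 94.87) = 8.45 × 94.87/121.9 = 6.58 V.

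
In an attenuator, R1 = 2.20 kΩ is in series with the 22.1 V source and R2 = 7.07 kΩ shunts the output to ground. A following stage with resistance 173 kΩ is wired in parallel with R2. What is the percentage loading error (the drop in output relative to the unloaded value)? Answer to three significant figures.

The divider's output (Thévenin) resistance is R1‖R2 = 1.678 kΩ.
Fractional drop under load = R_th/(R_th + R_L) = 1.678 / (1.678 + 173) = 0.009606.
So the output falls by 0.961 %.

0.961 %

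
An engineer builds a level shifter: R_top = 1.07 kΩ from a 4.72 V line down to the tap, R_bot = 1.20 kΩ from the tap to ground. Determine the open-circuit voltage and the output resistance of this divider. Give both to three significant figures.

V_th is the open-circuit tap voltage: 4.72 × 1.20/(1.07 + 1.20) = 2.50 V.
With the supply zeroed, R_top and R_bot appear in parallel from the tap: R_th = R_top‖R_bot = (1.07 × 1.20)/2.270 = 566 Ω.

V_th = 2.50 V, R_th = 566 Ω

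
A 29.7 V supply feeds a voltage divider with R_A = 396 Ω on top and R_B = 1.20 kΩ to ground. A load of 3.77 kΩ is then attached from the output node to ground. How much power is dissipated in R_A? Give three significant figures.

Total resistance from the source is R_A + (R_B‖R_L) = 1306 Ω, so I = 29.7/1306 Ω = 22.74 mA.
P = I²·R_A = (22.74 mA)² × 396 Ω = 205 mW.

P ≈ 205 mW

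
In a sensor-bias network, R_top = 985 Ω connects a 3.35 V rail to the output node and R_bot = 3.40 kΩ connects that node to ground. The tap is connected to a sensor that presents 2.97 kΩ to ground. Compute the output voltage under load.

The load sits in parallel with R_bot: R_bot‖R_L = (3400 × 2970) / (3400 + 2970) = 1585 Ω.
V_out = 3.35 × 1585 / (985 + 1585) = 3.35 × 1585/2570 = 2.07 V.
(Unloaded it would have been 2.60 V.)

V_out ≈ 2.07 V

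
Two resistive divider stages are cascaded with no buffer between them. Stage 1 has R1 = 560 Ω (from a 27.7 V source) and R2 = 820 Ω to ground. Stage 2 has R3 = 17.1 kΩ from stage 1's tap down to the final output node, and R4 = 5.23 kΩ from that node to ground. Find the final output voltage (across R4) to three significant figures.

V_out ≈ 3.80 V

Stage 2 presents R3+R4 = 22330 Ω as a load on stage 1's tap.
Stage 1's lower leg becomes R2‖(R3+R4) = 791.0 Ω, so V_mid = 27.7 × 791.0/1351 = 16.22 V.
Stage 2 is itself unloaded: V_out = V_mid × R4/(R3+R4) = 16.22 × 5230/22330 = 3.80 V.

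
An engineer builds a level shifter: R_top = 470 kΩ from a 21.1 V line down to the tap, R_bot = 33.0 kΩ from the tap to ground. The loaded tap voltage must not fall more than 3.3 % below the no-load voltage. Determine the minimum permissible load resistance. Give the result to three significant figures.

R_L(min) ≈ 904 kΩ

Output resistance R_th = R_top‖R_bot = (470 × 33.0)/503.0 = 30.83 kΩ.
The fractional drop is R_th/(R_th + R_L); requiring this ≤ 0.0330 gives R_L ≥ R_th(1/0.0330 − 1) = 30.83 × 29.30 = 904 kΩ.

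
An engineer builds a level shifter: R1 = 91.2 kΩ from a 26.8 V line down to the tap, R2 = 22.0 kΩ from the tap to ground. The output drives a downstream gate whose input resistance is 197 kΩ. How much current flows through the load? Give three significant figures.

R2‖R_L = 19.79 kΩ; V_out = 26.8 × 19.79/111.0 = 4.779 V.
I_L = V_out / R_L = 4.779 / 197 kΩ = 0.0243 mA.

I_L ≈ 0.0243 mA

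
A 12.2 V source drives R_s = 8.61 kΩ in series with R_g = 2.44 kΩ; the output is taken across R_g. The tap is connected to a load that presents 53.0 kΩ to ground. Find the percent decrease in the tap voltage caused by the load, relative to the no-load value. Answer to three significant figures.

3.46 %

The divider's output (Thévenin) resistance is R_s‖R_g = 1.901 kΩ.
Fractional drop under load = R_th/(R_th + R_L) = 1.901 / (1.901 + 53.0) = 0.03463.
So the output falls by 3.46 %.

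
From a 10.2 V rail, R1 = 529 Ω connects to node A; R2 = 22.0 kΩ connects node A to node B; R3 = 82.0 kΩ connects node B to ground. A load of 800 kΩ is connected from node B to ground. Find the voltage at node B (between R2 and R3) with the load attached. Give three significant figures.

At node B, R3 is in parallel with the load: R3‖R_L = 74380 Ω.
Below node A the resistance is R2 + (R3‖R_L) = 96380 Ω, so V_A = 10.2 × 96380/96910 = 10.14 V.
Then V_B = V_A × (R3‖R_L)/(R2 + R3‖R_L) = 10.14 × 74380/96380 = 7.83 V.

V ≈ 7.83 V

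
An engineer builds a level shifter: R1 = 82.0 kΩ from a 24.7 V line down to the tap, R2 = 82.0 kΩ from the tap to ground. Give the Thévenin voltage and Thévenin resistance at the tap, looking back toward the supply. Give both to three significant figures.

V_th = 12.3 V, R_th = 41.0 kΩ

V_th is the open-circuit tap voltage: 24.7 × 82.0/(82.0 + 82.0) = 12.3 V.
With the supply zeroed, R1 and R2 appear in parallel from the tap: R_th = R1‖R2 = (82.0 × 82.0)/164.0 = 41.0 kΩ.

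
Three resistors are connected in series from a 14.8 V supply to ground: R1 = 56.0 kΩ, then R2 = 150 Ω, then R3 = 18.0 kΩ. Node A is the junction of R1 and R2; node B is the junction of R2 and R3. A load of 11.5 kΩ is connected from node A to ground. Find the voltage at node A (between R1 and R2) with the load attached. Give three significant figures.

Below node A the series string R2+R3 = 18150 Ω sits in parallel with the 11500 Ω load: 7040 Ω.
V_A = 14.8 × 7040/(56000 + 7040) = 1.65 V.

V ≈ 1.65 V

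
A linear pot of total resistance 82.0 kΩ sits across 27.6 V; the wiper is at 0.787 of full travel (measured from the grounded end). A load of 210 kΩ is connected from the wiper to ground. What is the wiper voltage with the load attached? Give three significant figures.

The wiper splits the pot into (1−α)R = 17.47 kΩ above and αR = 64.53 kΩ below.
Lower section ‖ load = 49.36 kΩ.
V_wiper = 27.6 × 49.36/(17.47 + 49.36) = 20.4 V.

V ≈ 20.4 V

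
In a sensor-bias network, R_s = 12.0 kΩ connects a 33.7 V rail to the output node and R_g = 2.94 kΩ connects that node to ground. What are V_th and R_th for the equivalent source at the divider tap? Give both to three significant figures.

V_th = 6.63 V, R_th = 2.36 kΩ

V_th is the open-circuit tap voltage: 33.7 × 2.94/(12.0 + 2.94) = 6.63 V.
With the supply zeroed, R_s and R_g appear in parallel from the tap: R_th = R_s‖R_g = (12.0 × 2.94)/14.94 = 2.36 kΩ.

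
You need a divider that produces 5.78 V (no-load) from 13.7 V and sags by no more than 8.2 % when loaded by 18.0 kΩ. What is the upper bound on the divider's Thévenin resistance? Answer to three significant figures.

R_th ≤ 1.61 kΩ

Loading drop = R_th/(R_th + R_L) ≤ 0.0820, so R_th ≤ R_L · ε/(1−ε) = 18.0 kΩ × 0.0820/0.9180 = 1.61 kΩ.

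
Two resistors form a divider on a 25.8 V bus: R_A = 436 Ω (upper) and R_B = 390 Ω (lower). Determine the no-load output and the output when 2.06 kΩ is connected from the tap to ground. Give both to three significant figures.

Open-circuit: V = 25.8 × 390/(436 + 390) = 12.2 V.
With the load, R_B becomes R_B‖R_L = 327.9 Ω, so V = 25.8 × 327.9/763.9 = 11.1 V.

Unloaded: 12.2 V; loaded: 11.1 V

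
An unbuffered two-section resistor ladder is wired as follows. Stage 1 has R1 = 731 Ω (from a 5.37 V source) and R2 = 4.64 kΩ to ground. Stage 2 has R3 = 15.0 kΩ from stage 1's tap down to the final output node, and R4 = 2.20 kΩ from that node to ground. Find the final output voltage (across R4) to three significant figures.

Stage 2 presents R3+R4 = 17200 Ω as a load on stage 1's tap.
Stage 1's lower leg becomes R2‖(R3+R4) = 3654 Ω, so V_mid = 5.37 × 3654/4385 = 4.475 V.
Stage 2 is itself unloaded: V_out = V_mid × R4/(R3+R4) = 4.475 × 2200/17200 = 0.572 V.

V_out ≈ 0.572 V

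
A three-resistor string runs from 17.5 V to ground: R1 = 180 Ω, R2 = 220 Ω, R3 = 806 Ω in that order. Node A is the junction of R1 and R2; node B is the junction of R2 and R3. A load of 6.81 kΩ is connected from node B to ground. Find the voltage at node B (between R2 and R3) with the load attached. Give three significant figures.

At node B, R3 is in parallel with the load: R3‖R_L = 720.7 Ω.
Below node A the resistance is R2 + (R3‖R_L) = 940.7 Ω, so V_A = 17.5 × 940.7/1121 = 14.69 V.
Then V_B = V_A × (R3‖R_L)/(R2 + R3‖R_L) = 14.69 × 720.7/940.7 = 11.3 V.

V ≈ 11.3 V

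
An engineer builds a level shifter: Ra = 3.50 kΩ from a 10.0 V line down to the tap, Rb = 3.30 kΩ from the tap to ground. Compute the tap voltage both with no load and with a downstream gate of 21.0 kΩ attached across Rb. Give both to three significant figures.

Open-circuit: V = 10.0 × 3.30/(3.50 + 3.30) = 4.85 V.
With the load, Rb becomes Rb‖R_L = 2.852 kΩ, so V = 10.0 × 2.852/6.352 = 4.49 V.

Unloaded: 4.85 V; loaded: 4.49 V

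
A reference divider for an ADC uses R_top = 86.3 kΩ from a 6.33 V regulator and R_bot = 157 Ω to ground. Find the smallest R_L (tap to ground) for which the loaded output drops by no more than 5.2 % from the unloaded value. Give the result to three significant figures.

R_L(min) ≈ 2.86 kΩ

Output resistance R_th = R_top‖R_bot = (86300 × 157)/86460 = 156.7 Ω.
The fractional drop is R_th/(R_th + R_L); requiring this ≤ 0.0520 gives R_L ≥ R_th(1/0.0520 − 1) = 156.7 × 18.23 = 2.86 kΩ.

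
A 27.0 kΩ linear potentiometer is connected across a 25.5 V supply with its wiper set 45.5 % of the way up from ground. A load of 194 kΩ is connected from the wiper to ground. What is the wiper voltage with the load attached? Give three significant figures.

V ≈ 11.2 V

The wiper splits the pot into (1−α)R = 14.71 kΩ above and αR = 12.29 kΩ below.
Lower section ‖ load = 11.55 kΩ.
V_wiper = 25.5 × 11.55/(14.71 + 11.55) = 11.2 V.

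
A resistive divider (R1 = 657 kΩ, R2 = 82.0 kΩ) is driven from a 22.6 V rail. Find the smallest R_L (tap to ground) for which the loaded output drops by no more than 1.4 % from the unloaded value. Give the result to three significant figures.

R_L(min) ≈ 5.13 MΩ

Output resistance R_th = R1‖R2 = (657 × 82.0)/739.0 = 72.90 kΩ.
The fractional drop is R_th/(R_th + R_L); requiring this ≤ 0.0140 gives R_L ≥ R_th(1/0.0140 − 1) = 72.90 × 70.43 = 5.13 MΩ.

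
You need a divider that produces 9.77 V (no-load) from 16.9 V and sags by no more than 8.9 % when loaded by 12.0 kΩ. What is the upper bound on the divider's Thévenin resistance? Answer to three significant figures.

R_th ≤ 1.17 kΩ

Loading drop = R_th/(R_th + R_L) ≤ 0.0890, so R_th ≤ R_L · ε/(1−ε) = 12.0 kΩ × 0.0890/0.9110 = 1.17 kΩ.
(Any R1, R2 with R2/(R1+R2) = 0.578 and R1‖R2 ≤ 1.17 kΩ will meet the spec.)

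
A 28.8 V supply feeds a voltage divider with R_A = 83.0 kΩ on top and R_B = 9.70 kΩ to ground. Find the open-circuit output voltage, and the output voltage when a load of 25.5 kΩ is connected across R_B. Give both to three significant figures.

Unloaded: 3.01 V; loaded: 2.25 V

Open-circuit: V = 28.8 × 9.70/(83.0 + 9.70) = 3.01 V.
With the load, R_B becomes R_B‖R_L = 7.027 kΩ, so V = 28.8 × 7.027/90.03 = 2.25 V.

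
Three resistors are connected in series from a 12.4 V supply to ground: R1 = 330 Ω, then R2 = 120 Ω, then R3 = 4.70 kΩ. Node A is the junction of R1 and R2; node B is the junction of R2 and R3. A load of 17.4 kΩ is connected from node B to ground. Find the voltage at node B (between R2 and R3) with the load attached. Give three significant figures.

V ≈ 11.1 V

At node B, R3 is in parallel with the load: R3‖R_L = 3700 Ω.
Below node A the resistance is R2 + (R3‖R_L) = 3820 Ω, so V_A = 12.4 × 3820/4150 = 11.41 V.
Then V_B = V_A × (R3‖R_L)/(R2 + R3‖R_L) = 11.41 × 3700/3820 = 11.1 V.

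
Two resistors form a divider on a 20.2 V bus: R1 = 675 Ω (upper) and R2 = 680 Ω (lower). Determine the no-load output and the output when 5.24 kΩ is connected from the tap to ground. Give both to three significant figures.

Unloaded: 10.1 V; loaded: 9.52 V

Open-circuit: V = 20.2 × 680/(675 + 680) = 10.1 V.
With the load, R2 becomes R2‖R_L = 601.9 Ω, so V = 20.2 × 601.9/1277 = 9.52 V.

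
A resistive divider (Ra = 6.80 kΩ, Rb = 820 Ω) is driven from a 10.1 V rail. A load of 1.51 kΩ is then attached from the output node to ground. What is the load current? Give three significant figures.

I_L ≈ 0.485 mA

Rb‖R_L = 531.4 Ω; V_out = 10.1 × 531.4/7331 = 0.7321 V.
I_L = V_out / R_L = 0.7321 / 1.51 kΩ = 0.485 mA.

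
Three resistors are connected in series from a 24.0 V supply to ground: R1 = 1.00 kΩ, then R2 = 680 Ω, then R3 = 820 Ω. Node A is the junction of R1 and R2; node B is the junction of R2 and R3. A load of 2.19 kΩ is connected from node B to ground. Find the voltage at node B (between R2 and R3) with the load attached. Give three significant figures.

At node B, R3 is in parallel with the load: R3‖R_L = 596.6 Ω.
Below node A the resistance is R2 + (R3‖R_L) = 1277 Ω, so V_A = 24.0 × 1277/2277 = 13.46 V.
Then V_B = V_A × (R3‖R_L)/(R2 + R3‖R_L) = 13.46 × 596.6/1277 = 6.29 V.

V ≈ 6.29 V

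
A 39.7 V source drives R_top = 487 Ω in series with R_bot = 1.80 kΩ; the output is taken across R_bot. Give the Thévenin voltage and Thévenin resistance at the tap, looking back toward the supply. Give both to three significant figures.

V_th = 31.2 V, R_th = 383 Ω

V_th is the open-circuit tap voltage: 39.7 × 1800/(487 + 1800) = 31.2 V.
With the supply zeroed, R_top and R_bot appear in parallel from the tap: R_th = R_top‖R_bot = (487 × 1800)/2287 = 383 Ω.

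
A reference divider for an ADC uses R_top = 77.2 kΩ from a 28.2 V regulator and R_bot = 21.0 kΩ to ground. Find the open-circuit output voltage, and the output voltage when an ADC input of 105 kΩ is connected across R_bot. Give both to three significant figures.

Unloaded: 6.03 V; loaded: 5.21 V

Open-circuit: V = 28.2 × 21.0/(77.2 + 21.0) = 6.03 V.
With the load, R_bot becomes R_bot‖R_L = 17.50 kΩ, so V = 28.2 × 17.50/94.70 = 5.21 V.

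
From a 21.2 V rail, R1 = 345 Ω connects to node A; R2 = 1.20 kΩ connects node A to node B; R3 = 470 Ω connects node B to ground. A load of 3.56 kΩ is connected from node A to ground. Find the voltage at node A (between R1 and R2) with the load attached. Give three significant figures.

V ≈ 16.3 V

Below node A the series string R2+R3 = 1670 Ω sits in parallel with the 3560 Ω load: 1137 Ω.
V_A = 21.2 × 1137/(345 + 1137) = 16.3 V.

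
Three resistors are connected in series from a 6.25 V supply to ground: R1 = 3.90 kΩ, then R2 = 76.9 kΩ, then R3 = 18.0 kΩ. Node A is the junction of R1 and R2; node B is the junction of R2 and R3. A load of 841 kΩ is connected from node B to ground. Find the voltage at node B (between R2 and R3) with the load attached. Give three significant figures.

At node B, R3 is in parallel with the load: R3‖R_L = 17.62 kΩ.
Below node A the resistance is R2 + (R3‖R_L) = 94.52 kΩ, so V_A = 6.25 × 94.52/98.42 = 6.002 V.
Then V_B = V_A × (R3‖R_L)/(R2 + R3‖R_L) = 6.002 × 17.62/94.52 = 1.12 V.

V ≈ 1.12 V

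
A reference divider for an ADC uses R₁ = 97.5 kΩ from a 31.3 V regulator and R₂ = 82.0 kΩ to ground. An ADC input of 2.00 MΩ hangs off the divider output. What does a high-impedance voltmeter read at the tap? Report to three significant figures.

V_out ≈ 14.0 V

The load sits in parallel with R₂: R₂‖R_L = (82.0 × 2000) / (82.0 + 2000) = 78.77 kΩ.
V_out = 31.3 × 78.77 / (97.5 + 78.77) = 31.3 × 78.77/176.3 = 14.0 V.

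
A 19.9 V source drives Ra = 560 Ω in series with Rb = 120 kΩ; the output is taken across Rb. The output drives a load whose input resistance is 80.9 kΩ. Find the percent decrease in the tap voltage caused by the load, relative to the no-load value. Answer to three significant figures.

0.684 %

The divider's output (Thévenin) resistance is Ra‖Rb = 557.4 Ω.
Fractional drop under load = R_th/(R_th + R_L) = 557.4 / (557.4 + 80900) = 0.006843.
So the output falls by 0.684 %.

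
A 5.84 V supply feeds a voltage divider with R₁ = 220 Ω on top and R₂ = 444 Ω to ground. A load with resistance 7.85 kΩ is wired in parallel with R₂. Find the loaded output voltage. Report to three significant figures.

V_out ≈ 3.83 V

The load sits in parallel with R₂: R₂‖R_L = (444 × 7850) / (444 + 7850) = 420.2 Ω.
V_out = 5.84 × 420.2 / (220 + 420.2) = 5.84 × 420.2/640.2 = 3.83 V.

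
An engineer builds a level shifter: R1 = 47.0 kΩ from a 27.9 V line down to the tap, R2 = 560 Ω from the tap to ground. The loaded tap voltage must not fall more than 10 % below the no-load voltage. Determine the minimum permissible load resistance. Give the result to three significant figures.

Output resistance R_th = R1‖R2 = (47000 × 560)/47560 = 553.4 Ω.
The fractional drop is R_th/(R_th + R_L); requiring this ≤ 0.100 gives R_L ≥ R_th(1/0.100 − 1) = 553.4 × 9.000 = 4.98 kΩ.

R_L(min) ≈ 4.98 kΩ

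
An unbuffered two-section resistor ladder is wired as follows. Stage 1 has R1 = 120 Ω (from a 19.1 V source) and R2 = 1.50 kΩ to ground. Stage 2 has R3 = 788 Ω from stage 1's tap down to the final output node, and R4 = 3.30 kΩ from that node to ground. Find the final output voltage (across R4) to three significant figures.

Stage 2 presents R3+R4 = 4088 Ω as a load on stage 1's tap.
Stage 1's lower leg becomes R2‖(R3+R4) = 1097 Ω, so V_mid = 19.1 × 1097/1217 = 17.22 V.
Stage 2 is itself unloaded: V_out = V_mid × R4/(R3+R4) = 17.22 × 3300/4088 = 13.9 V.

V_out ≈ 13.9 V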